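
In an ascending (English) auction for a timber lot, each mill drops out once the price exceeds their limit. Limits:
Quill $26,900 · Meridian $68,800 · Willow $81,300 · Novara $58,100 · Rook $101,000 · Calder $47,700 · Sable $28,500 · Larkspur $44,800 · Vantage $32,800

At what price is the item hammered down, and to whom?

Rook wins at $81,300

Rule: the price rises until one bidder remains; the winner pays the price at which the last rival dropped out.
Limits ranked: 101,000 (Rook) > 81,300 (Willow) > 68,800 (Meridian) > 58,100 (Novara) > 47,700 (Calder) > 44,800 (Larkspur) > …
Once the price passes $81,300, only Rook is left; the hammer falls at Willow's limit of $81,300.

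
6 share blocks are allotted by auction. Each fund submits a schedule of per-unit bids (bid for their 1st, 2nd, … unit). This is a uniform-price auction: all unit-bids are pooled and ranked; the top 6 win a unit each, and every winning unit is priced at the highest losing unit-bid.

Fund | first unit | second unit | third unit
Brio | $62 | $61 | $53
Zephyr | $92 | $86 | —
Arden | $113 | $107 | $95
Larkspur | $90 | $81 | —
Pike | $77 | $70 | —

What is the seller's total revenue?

Total revenue: $486

Pooled unit-bids ranked (top 6): 113 (Arden-1), 107 (Arden-2), 95 (Arden-3), 92 (Zephyr-1), 90 (Larkspur-1), 86 (Zephyr-2)
The (k+1)-th unit-bid is $81.
Allocation: Arden 3, Larkspur 1, Zephyr 2. Every unit priced at $81.
Revenue = 6 × 81 = $486.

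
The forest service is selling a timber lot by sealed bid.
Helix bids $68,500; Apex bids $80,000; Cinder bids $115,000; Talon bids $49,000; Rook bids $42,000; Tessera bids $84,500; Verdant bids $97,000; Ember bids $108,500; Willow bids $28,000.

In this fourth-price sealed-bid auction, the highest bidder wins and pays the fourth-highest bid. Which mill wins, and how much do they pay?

Rule: the highest bidder wins and pays the fourth-highest bid.
Bids ranked: 115,000 (Cinder) > 108,500 (Ember) > 97,000 (Verdant) > 84,500 (Tessera) > 80,000 (Apex) > 68,500 (Helix) > …
Cinder wins; payment is bid #4 in the ranking = $84,500.

Cinder pays $84,500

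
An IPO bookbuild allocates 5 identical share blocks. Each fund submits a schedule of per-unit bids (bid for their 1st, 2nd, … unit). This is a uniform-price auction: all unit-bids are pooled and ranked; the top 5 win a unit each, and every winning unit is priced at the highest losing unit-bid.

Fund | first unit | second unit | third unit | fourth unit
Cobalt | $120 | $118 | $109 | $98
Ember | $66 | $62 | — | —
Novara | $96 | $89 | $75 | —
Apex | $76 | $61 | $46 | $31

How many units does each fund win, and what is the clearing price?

Merging the schedules and taking the best 5: 120 (Cobalt-1), 118 (Cobalt-2), 109 (Cobalt-3), 98 (Cobalt-4), 96 (Novara-1)
Highest rejected unit-bid = $89.
Allocation: Cobalt 4, Novara 1.

Cobalt 4, Novara 1; clearing price $89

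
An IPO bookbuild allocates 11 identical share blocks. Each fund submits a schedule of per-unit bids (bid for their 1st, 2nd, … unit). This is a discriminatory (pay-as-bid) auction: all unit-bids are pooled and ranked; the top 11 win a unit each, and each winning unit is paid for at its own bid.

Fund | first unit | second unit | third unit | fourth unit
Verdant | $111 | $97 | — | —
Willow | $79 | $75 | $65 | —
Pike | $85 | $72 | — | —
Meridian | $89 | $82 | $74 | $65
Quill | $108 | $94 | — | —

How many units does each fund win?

All unit-bids, highest first — top 11: 111 (Verdant-1), 108 (Quill-1), 97 (Verdant-2), 94 (Quill-2), 89 (Meridian-1), 85 (Pike-1), 82 (Meridian-2), 79 (Willow-1), 75 (Willow-2), 74 (Meridian-3), 72 (Pike-2)
Next rejected bid: $65 (not a price — pay-as-bid).
Allocation: Meridian 3, Pike 2, Quill 2, Verdant 2, Willow 2.

Meridian 3, Pike 2, Quill 2, Verdant 2, Willow 2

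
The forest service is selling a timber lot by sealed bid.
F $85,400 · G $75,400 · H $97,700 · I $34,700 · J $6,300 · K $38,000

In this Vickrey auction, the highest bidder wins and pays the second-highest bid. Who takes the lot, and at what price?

H pays $85,400

Bids in order: 97,700 (H) > 85,400 (F) > 75,400 (G) > 38,000 (K) > 34,700 (I) > 6,300 (J)
H is highest; pays the second-highest bid, $85,400.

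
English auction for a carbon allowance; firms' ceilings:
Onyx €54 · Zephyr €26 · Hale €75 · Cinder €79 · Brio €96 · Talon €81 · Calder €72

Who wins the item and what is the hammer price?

Brio wins at €81

Limits in order: 96 (Brio) > 81 (Talon) > 79 (Cinder) > 75 (Hale) > 72 (Calder) > 54 (Onyx) > …
Bidding ends when Talon exits at €81; Brio takes it.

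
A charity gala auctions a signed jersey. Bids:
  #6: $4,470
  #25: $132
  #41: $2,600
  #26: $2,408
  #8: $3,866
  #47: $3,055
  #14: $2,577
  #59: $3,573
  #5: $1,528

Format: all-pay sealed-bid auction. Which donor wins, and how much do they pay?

#6 pays $4,470

Bids in order: 4,470 (#6) > 3,866 (#8) > 3,573 (#59) > 3,055 (#47) > 2,600 (#41) > 2,577 (#14) > …
#6 wins with the top bid; all bids are sunk regardless.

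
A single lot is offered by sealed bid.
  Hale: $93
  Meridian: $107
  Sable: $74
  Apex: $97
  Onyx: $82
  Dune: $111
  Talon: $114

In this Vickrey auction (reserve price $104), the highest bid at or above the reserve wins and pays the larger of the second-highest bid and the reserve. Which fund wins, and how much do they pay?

Rule: the highest bid at or above the reserve wins and pays the larger of the second-highest bid and the reserve.
Sorting bids: 114 (Talon) > 111 (Dune) > 107 (Meridian) > 97 (Apex) > 93 (Hale) > 82 (Onyx) > …
Highest eligible bid: Talon at $114.
max(second-highest $111, reserve $104) = $111; the reserve does not bind.

Talon pays $111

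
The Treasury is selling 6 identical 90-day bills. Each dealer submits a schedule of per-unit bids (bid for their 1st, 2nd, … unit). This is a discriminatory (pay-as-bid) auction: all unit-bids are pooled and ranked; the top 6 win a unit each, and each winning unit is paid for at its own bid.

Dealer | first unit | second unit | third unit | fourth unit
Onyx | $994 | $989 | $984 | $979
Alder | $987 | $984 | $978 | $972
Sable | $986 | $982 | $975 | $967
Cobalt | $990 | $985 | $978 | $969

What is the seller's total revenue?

Pooled unit-bids ranked (top 6): 994 (Onyx-1), 990 (Cobalt-1), 989 (Onyx-2), 987 (Alder-1), 986 (Sable-1), 985 (Cobalt-2)
Next rejected bid: $984 (not a price — pay-as-bid).
Each winning unit pays its own bid.
Revenue = 994 + 990 + 989 + 987 + 986 + 985 = $5,931.

Total revenue: $5,931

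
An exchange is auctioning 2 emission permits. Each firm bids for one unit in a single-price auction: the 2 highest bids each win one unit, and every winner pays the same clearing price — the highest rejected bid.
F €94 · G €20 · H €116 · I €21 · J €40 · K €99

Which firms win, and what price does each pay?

H, K; each pays €94

Ordering the bids: 116 (H), 99 (K), 94 (F), 40 (J), …
Top 2: H, K.
First losing bid is F's €94, which sets the uniform price.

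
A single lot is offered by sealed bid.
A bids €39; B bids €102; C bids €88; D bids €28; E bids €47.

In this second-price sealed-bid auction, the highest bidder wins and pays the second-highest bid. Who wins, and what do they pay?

B pays €88

Second-price sealed-bid auction: the highest bidder wins and pays the second-highest bid.
Sorting bids: 102 (B) > 88 (C) > 47 (E) > 39 (A) > 28 (D)
Second-price: B pays C's bid of €88.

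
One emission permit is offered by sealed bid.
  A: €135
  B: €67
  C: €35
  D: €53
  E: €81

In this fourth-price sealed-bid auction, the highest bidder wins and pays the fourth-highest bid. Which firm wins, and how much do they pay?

Bids ranked: 135 (A) > 81 (E) > 67 (B) > 53 (D) > 35 (C)
A is highest; pays the fourth-highest bid, €53.

A pays €53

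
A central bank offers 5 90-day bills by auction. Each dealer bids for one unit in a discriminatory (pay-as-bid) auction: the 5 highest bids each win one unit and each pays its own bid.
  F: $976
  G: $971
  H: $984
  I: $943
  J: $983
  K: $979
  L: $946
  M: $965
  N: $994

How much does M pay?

M pays $0

Ordering the bids: 994 (N), 984 (H), 983 (J), 979 (K), 976 (F), 971 (G), 965 (M), …
Winners (5 units): N, H, J, K, F.
M does not win → $0.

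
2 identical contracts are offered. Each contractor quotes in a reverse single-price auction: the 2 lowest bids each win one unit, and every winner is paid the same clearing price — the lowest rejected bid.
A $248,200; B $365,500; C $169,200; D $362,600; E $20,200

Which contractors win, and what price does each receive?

E, C; each is paid $248,200

Sorting: 20,200 (E), 169,200 (C), 248,200 (A), 362,600 (D), …
Winners (2 units): E, C.
First losing bid is A's $248,200, which sets the uniform price.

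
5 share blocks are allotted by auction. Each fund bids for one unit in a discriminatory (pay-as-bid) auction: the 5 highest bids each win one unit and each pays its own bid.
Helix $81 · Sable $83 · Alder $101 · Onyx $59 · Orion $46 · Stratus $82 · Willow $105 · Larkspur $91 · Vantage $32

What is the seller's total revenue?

Total revenue: $462

Ordering the bids: 105 (Willow), 101 (Alder), 91 (Larkspur), 83 (Sable), 82 (Stratus), 81 (Helix), 59 (Onyx), …
Winners (5 units): Willow, Alder, Larkspur, Sable, Stratus.
Total revenue = 105 + 101 + 91 + 83 + 82 = $462.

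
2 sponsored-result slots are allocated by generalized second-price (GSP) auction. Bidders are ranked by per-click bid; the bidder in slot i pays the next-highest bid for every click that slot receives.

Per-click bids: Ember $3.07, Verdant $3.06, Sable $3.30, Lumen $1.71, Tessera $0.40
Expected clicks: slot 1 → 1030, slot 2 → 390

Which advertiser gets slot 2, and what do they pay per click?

Ember; $3.06 per click

Per-click bids in order: $3.30 (Sable) > $3.07 (Ember) > $3.06 (Verdant) > …
Slot 2 goes to the second-ranked bidder, Ember, who pays the next bid down: $3.06/click.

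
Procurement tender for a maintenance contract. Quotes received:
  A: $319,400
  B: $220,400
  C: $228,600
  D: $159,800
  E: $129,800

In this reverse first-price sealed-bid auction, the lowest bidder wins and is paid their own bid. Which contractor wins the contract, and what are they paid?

E is paid $129,800

Sorting bids: 129,800 (E) < 159,800 (D) < 220,400 (B) < 228,600 (C) < 319,400 (A)
E has the lowest bid and is paid exactly that: $129,800.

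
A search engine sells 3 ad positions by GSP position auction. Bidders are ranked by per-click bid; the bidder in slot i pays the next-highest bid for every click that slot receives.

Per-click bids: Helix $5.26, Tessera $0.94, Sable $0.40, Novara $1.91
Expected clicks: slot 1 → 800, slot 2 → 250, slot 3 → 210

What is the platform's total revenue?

Sorting advertisers: $5.26 (Helix) > $1.91 (Novara) > $0.94 (Tessera) > $0.40 (Sable)
Slot 1: Helix pays $1.91 × 800 = $1528.00
Slot 2: Novara pays $0.94 × 250 = $235.00
Slot 3: Tessera pays $0.40 × 210 = $84.00
Total = $1847.00

Total revenue: $1847.00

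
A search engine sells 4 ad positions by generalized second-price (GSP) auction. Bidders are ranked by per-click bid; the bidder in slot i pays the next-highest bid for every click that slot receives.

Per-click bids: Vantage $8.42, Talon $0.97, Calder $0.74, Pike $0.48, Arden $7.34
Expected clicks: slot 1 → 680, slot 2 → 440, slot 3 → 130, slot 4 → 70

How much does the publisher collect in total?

Total revenue: $5547.80

Ranked by bid: $8.42 (Vantage) > $7.34 (Arden) > $0.97 (Talon) > $0.74 (Calder) > $0.48 (Pike)
Slot 1: Vantage pays $7.34 × 680 = $4991.20
Slot 2: Arden pays $0.97 × 440 = $426.80
Slot 3: Talon pays $0.74 × 130 = $96.20
Slot 4: Calder pays $0.48 × 70 = $33.60
Total = $5547.80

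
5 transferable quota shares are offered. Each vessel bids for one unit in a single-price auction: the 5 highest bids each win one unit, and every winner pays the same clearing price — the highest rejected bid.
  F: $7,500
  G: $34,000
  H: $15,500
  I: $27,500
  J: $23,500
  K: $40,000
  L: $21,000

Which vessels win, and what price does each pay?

Bids ranked high→low: 40,000 (K), 34,000 (G), 27,500 (I), 23,500 (J), 21,000 (L), 15,500 (H), 7,500 (F)
The 5 highest are K, G, I, J, L.
Highest unsuccessful bid: $15,500 → clearing price.

K, G, I, J, L; each pays $15,500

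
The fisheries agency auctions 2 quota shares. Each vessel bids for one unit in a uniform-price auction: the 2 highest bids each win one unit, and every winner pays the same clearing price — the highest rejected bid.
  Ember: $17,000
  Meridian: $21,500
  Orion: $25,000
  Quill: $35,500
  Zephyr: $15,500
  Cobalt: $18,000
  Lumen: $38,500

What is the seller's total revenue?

Total revenue: $50,000

Sorting: 38,500 (Lumen), 35,500 (Quill), 25,000 (Orion), 21,500 (Meridian), …
The 2 highest are Lumen, Quill.
Clearing price = highest rejected bid = $25,000.
Total revenue = 2 × $25,000 = $50,000.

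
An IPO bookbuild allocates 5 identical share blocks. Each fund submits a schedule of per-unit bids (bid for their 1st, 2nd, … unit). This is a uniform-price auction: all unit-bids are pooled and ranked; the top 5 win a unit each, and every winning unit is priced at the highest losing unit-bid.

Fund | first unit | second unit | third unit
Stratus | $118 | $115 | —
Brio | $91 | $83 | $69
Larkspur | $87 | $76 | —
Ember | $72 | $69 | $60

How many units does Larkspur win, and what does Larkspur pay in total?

Larkspur: 1 unit, pays $76

Pooled unit-bids ranked (top 5): 118 (Stratus-1), 115 (Stratus-2), 91 (Brio-1), 87 (Larkspur-1), 83 (Brio-2)
First bid not allocated: $76.
Larkspur wins 1 unit(s) at $76 each.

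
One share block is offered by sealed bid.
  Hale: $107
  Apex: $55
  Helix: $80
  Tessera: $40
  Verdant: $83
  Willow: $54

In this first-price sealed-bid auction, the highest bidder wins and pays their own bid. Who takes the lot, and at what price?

Bids ranked: 107 (Hale) > 83 (Verdant) > 80 (Helix) > 55 (Apex) > 54 (Willow) > 40 (Tessera)
Hale is highest → pays own bid, $107.

Hale pays $107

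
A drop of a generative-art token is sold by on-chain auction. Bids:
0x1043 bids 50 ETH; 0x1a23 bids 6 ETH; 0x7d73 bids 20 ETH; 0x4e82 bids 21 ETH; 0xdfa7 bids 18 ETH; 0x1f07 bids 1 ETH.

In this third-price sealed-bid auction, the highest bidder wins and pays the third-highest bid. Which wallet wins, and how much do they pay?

0x1043 pays 20 ETH

Sorting bids: 50 (0x1043) > 21 (0x4e82) > 20 (0x7d73) > 18 (0xdfa7) > 6 (0x1a23) > 1 (0x1f07)
0x1043 wins; payment is bid #3 in the ranking = 20 ETH.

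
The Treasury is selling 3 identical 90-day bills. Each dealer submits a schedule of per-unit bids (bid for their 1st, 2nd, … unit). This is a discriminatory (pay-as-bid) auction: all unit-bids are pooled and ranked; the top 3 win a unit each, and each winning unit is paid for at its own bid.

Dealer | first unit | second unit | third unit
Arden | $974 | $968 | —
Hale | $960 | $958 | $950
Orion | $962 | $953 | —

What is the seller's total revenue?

Total revenue: $2,904

Merging the schedules and taking the best 3: 974 (Arden-1), 968 (Arden-2), 962 (Orion-1)
Next rejected bid: $960 (not a price — pay-as-bid).
Each winning unit pays its own bid.
Revenue = 974 + 968 + 962 = $2,904.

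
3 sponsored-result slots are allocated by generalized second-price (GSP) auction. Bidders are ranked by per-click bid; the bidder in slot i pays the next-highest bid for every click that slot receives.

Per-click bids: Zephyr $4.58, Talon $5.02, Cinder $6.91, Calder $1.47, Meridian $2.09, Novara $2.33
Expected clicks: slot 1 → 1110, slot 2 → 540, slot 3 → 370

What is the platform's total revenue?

Total revenue: $8907.50

Per-click bids in order: $6.91 (Cinder) > $5.02 (Talon) > $4.58 (Zephyr) > $2.33 (Novara) > …
Slot 1: Cinder pays $5.02 × 1110 = $5572.20
Slot 2: Talon pays $4.58 × 540 = $2473.20
Slot 3: Zephyr pays $2.33 × 370 = $862.10
Total = $8907.50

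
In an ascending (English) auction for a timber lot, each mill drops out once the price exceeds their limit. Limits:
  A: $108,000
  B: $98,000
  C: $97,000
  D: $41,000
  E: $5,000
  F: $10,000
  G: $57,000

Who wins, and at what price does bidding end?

A wins at $98,000

Rule: the price rises until one bidder remains; the winner pays the price at which the last rival dropped out.
Limits ranked: 108,000 (A) > 98,000 (B) > 97,000 (C) > 57,000 (G) > 41,000 (D) > 10,000 (F) > …
Once the price passes $98,000, only A is left; the hammer falls at B's limit of $98,000.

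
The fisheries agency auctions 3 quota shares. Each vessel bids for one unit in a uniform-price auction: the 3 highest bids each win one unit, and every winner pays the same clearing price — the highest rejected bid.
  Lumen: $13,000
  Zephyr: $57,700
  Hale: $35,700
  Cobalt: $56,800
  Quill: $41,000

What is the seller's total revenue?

Bids ranked high→low: 57,700 (Zephyr), 56,800 (Cobalt), 41,000 (Quill), 35,700 (Hale), 13,000 (Lumen)
Top 3: Zephyr, Cobalt, Quill.
First losing bid is Hale's $35,700, which sets the uniform price.
Total revenue = 3 × $35,700 = $107,100.

Total revenue: $107,100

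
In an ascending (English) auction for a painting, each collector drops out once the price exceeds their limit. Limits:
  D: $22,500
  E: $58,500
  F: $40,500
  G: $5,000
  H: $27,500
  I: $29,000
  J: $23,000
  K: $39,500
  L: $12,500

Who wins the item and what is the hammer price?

Rule: the price rises until one bidder remains; the winner pays the price at which the last rival dropped out.
Sorting limits: 58,500 (E) > 40,500 (F) > 39,500 (K) > 29,000 (I) > 27,500 (H) > 23,000 (J) > …
Once the price passes $40,500, only E is left; the hammer falls at F's limit of $40,500.

E wins at $40,500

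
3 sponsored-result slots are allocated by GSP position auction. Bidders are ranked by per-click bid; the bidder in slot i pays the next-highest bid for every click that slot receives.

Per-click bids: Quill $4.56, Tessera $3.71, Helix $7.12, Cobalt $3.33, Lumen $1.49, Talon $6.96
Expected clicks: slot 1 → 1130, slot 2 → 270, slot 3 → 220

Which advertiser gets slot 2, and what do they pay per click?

Per-click bids in order: $7.12 (Helix) > $6.96 (Talon) > $4.56 (Quill) > $3.71 (Tessera) > …
Slot 2 goes to the second-ranked bidder, Talon, who pays the next bid down: $4.56/click.

Talon; $4.56 per click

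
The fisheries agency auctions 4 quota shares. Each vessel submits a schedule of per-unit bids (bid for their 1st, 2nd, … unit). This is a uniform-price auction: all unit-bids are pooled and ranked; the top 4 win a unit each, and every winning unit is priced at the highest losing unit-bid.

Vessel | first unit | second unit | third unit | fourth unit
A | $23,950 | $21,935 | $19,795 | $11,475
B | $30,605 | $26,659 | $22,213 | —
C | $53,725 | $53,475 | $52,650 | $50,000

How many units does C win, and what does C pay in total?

All unit-bids, highest first — top 4: 53,725 (C-1), 53,475 (C-2), 52,650 (C-3), 50,000 (C-4)
The (k+1)-th unit-bid is $30,605.
C wins 4 unit(s) at $30,605 each.

C: 4 units, pays $122,420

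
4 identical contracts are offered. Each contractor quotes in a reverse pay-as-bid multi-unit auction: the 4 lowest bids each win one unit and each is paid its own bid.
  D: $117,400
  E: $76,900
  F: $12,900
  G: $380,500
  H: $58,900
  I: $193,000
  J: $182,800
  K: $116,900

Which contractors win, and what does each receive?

Ordering the bids: 12,900 (F), 58,900 (H), 76,900 (E), 116,900 (K), 117,400 (D), 182,800 (J), …
Winners (4 units): F, H, E, K.
Each winner is paid its own bid: F $12,900, H $58,900, E $76,900, K $116,900.

F $12,900, H $58,900, E $76,900, K $116,900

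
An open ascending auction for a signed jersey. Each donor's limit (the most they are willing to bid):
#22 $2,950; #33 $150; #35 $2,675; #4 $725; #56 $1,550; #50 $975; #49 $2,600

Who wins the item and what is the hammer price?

#22 wins at $2,675

Open ascending-bid auction: the price rises until one bidder remains; the winner pays the price at which the last rival dropped out.
Sorting limits: 2,950 (#22) > 2,675 (#35) > 2,600 (#49) > 1,550 (#56) > 975 (#50) > 725 (#4) > …
Bidding ends when #35 exits at $2,675; #22 takes it.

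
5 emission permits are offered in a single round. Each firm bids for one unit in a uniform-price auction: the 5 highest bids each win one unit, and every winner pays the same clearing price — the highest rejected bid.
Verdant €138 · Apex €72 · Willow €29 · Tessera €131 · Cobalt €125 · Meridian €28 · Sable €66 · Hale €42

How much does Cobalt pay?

Cobalt pays €42

Bids ranked high→low: 138 (Verdant), 131 (Tessera), 125 (Cobalt), 72 (Apex), 66 (Sable), 42 (Hale), 29 (Willow), …
Top 5: Verdant, Tessera, Cobalt, Apex, Sable.
Highest unsuccessful bid: €42 → clearing price.
Cobalt wins → pays €42.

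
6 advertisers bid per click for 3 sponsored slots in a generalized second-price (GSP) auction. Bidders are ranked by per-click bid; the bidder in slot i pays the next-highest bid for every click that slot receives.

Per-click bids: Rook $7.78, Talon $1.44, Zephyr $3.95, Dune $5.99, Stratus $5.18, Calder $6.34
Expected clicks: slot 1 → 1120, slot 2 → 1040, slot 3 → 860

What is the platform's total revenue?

Total revenue: $17785.20

Per-click bids in order: $7.78 (Rook) > $6.34 (Calder) > $5.99 (Dune) > $5.18 (Stratus) > …
Slot 1: Rook pays $6.34 × 1120 = $7100.80
Slot 2: Calder pays $5.99 × 1040 = $6229.60
Slot 3: Dune pays $5.18 × 860 = $4454.80
Total = $17785.20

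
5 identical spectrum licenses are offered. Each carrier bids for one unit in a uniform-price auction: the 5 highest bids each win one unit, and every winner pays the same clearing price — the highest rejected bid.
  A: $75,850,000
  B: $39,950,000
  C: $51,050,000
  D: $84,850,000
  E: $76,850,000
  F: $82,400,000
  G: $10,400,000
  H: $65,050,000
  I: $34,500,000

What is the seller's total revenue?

Total revenue: $255,250,000

Sorting: 84,850,000 (D), 82,400,000 (F), 76,850,000 (E), 75,850,000 (A), 65,050,000 (H), 51,050,000 (C), 39,950,000 (B), …
The 5 highest are D, F, E, A, H.
First losing bid is C's $51,050,000, which sets the uniform price.
Total revenue = 5 × $51,050,000 = $255,250,000.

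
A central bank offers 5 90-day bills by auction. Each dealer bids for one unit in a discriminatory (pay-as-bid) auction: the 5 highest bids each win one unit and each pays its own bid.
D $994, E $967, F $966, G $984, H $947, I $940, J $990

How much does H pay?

Bids ranked high→low: 994 (D), 990 (J), 984 (G), 967 (E), 966 (F), 947 (H), 940 (I)
The 5 highest are D, J, G, E, F.
H does not win → $0.

H pays $0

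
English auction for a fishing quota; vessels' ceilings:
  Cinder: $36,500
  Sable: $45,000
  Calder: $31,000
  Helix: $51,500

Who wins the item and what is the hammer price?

Helix wins at $45,000

Sorting limits: 51,500 (Helix) > 45,000 (Sable) > 36,500 (Cinder) > 31,000 (Calder)
Sable is the last rival to drop out, at $45,000; Helix remains and wins at that price.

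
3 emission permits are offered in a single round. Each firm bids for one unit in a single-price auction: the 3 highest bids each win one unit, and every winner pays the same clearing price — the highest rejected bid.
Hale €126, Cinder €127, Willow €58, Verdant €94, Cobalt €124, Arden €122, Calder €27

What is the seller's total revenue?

Ordering the bids: 127 (Cinder), 126 (Hale), 124 (Cobalt), 122 (Arden), 94 (Verdant), …
The 3 highest are Cinder, Hale, Cobalt.
First losing bid is Arden's €122, which sets the uniform price.
Total revenue = 3 × €122 = €366.

Total revenue: €366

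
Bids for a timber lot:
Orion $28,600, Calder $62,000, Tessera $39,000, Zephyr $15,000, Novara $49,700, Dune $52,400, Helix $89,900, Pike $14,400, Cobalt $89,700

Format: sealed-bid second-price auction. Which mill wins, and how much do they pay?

Helix pays $89,700

Bids in order: 89,900 (Helix) > 89,700 (Cobalt) > 62,000 (Calder) > 52,400 (Dune) > 49,700 (Novara) > 39,000 (Tessera) > …
Helix is highest; pays the second-highest bid, $89,700.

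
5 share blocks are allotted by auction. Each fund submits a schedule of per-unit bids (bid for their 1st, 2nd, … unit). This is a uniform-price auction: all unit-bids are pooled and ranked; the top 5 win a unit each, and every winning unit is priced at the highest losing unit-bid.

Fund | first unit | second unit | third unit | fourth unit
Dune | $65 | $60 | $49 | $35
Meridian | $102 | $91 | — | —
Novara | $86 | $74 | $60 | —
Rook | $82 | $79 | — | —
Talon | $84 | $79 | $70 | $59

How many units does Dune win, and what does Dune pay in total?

Dune: 0 units, pays $0

Merging the schedules and taking the best 5: 102 (Meridian-1), 91 (Meridian-2), 86 (Novara-1), 84 (Talon-1), 82 (Rook-1)
First bid not allocated: $79.
Dune wins 0 unit(s) at $79 each.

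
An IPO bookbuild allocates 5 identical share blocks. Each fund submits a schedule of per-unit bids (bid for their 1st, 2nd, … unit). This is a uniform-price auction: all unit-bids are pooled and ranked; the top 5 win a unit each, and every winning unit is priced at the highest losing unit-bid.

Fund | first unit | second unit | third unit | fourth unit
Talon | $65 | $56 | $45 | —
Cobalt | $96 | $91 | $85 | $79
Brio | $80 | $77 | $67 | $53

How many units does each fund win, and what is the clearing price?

Pooled unit-bids ranked (top 5): 96 (Cobalt-1), 91 (Cobalt-2), 85 (Cobalt-3), 80 (Brio-1), 79 (Cobalt-4)
First bid not allocated: $77.
Allocation: Brio 1, Cobalt 4.

Brio 1, Cobalt 4; clearing price $77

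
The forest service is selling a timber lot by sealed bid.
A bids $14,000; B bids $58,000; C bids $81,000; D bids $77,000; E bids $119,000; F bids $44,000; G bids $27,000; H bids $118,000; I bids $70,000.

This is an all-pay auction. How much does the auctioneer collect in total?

Rule: the highest bidder wins the item, but every bidder pays their own bid.
Bids in order: 119,000 (E) > 118,000 (H) > 81,000 (C) > 77,000 (D) > 70,000 (I) > 58,000 (B) > …
E wins with the top bid; all bids are sunk regardless.
Every bidder forfeits their bid regardless of winning.
Revenue = 14,000 + 58,000 + 81,000 + 77,000 + 119,000 + 44,000 + 27,000 + 118,000 + 70,000 = $608,000.

Total revenue: $608,000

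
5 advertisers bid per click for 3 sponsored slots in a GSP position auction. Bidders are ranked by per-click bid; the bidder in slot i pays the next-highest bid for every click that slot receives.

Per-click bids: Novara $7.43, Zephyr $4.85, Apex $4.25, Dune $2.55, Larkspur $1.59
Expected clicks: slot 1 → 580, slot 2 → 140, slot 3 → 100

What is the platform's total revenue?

Total revenue: $3663.00

Sorting advertisers: $7.43 (Novara) > $4.85 (Zephyr) > $4.25 (Apex) > $2.55 (Dune) > …
Slot 1: Novara pays $4.85 × 580 = $2813.00
Slot 2: Zephyr pays $4.25 × 140 = $595.00
Slot 3: Apex pays $2.55 × 100 = $255.00
Total = $3663.00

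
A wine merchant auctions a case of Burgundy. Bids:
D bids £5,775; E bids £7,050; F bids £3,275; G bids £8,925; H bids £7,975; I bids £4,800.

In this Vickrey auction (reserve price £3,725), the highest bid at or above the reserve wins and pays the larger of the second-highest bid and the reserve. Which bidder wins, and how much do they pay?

Rule: the highest bid at or above the reserve wins and pays the larger of the second-highest bid and the reserve.
Sorting bids: 8,925 (G) > 7,975 (H) > 7,050 (E) > 5,775 (D) > 4,800 (I) > 3,275 (F)
G has the top bid at or above the reserve (£8,925).
Second-highest bid £7,975 exceeds the reserve £3,725 → payment £7,975.

G pays £7,975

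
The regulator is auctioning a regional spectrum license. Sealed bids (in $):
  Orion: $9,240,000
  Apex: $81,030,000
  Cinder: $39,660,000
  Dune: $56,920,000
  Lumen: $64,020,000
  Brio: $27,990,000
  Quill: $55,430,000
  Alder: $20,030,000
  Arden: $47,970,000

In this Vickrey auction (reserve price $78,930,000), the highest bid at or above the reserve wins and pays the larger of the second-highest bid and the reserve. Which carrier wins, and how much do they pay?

Vickrey auction (reserve price $78,930,000): the highest bid at or above the reserve wins and pays the larger of the second-highest bid and the reserve.
Bids in order: 81,030,000 (Apex) > 64,020,000 (Lumen) > 56,920,000 (Dune) > 55,430,000 (Quill) > 47,970,000 (Arden) > 39,660,000 (Cinder) > …
Apex has the top bid at or above the reserve ($81,030,000).
Second-highest bid $64,020,000 is below the reserve $78,930,000, so the reserve binds → payment $78,930,000.

Apex pays $78,930,000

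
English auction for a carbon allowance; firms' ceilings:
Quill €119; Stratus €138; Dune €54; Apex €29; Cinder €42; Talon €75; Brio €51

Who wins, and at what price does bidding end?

Stratus wins at €119

Sorting limits: 138 (Stratus) > 119 (Quill) > 75 (Talon) > 54 (Dune) > 51 (Brio) > 42 (Cinder) > …
Bidding ends when Quill exits at €119; Stratus takes it.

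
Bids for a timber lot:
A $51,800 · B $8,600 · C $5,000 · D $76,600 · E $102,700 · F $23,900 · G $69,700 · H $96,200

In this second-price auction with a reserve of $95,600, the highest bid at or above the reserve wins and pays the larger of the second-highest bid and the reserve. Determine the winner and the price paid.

Second-price auction with a reserve of $95,600: the highest bid at or above the reserve wins and pays the larger of the second-highest bid and the reserve.
Bids in order: 102,700 (E) > 96,200 (H) > 76,600 (D) > 69,700 (G) > 51,800 (A) > 23,900 (F) > …
Highest eligible bid: E at $102,700.
max(second-highest $96,200, reserve $95,600) = $96,200; the reserve does not bind.

E pays $96,200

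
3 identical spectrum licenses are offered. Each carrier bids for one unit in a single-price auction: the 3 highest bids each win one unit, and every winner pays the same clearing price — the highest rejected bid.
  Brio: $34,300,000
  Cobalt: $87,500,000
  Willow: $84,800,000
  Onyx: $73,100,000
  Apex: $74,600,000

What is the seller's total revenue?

Sorting: 87,500,000 (Cobalt), 84,800,000 (Willow), 74,600,000 (Apex), 73,100,000 (Onyx), 34,300,000 (Brio)
The 3 highest are Cobalt, Willow, Apex.
Highest unsuccessful bid: $73,100,000 → clearing price.
Total revenue = 3 × $73,100,000 = $219,300,000.

Total revenue: $219,300,000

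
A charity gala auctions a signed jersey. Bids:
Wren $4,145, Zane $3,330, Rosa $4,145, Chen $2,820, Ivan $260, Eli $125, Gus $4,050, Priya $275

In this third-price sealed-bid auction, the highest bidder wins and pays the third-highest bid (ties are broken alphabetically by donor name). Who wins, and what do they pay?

Bids ranked: 4,145 (Rosa) > 4,145 (Wren) > 4,050 (Gus) > 3,330 (Zane) > 2,820 (Chen) > 275 (Priya) > …
Rosa and Wren tie at $4,145; tie-break gives it to Rosa.
Rosa is highest; pays the third-highest bid, $4,050.

Rosa pays $4,050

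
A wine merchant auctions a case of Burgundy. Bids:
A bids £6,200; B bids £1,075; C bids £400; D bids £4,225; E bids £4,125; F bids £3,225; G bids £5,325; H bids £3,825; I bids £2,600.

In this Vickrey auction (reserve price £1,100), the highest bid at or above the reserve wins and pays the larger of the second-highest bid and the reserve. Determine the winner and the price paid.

Bids ranked: 6,200 (A) > 5,325 (G) > 4,225 (D) > 4,125 (E) > 3,825 (H) > 3,225 (F) > …
A has the top bid at or above the reserve (£6,200).
Second-highest bid £5,325 exceeds the reserve £1,100 → payment £5,325.

A pays £5,325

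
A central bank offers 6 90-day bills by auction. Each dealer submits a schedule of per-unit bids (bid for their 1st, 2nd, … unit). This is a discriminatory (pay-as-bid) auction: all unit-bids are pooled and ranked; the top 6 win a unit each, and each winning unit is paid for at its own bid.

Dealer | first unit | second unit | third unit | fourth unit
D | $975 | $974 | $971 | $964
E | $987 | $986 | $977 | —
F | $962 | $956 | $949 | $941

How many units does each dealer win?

All unit-bids, highest first — top 6: 987 (E-1), 986 (E-2), 977 (E-3), 975 (D-1), 974 (D-2), 971 (D-3)
Next rejected bid: $964 (not a price — pay-as-bid).
Allocation: D 3, E 3.

D 3, E 3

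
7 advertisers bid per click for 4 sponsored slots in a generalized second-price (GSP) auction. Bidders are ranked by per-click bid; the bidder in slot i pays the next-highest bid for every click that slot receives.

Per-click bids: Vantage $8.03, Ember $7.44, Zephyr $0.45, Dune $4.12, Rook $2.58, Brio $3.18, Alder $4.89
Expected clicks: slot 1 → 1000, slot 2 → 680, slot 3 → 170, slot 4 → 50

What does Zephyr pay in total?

Zephyr pays $0.00

Sorting advertisers: $8.03 (Vantage) > $7.44 (Ember) > $4.89 (Alder) > $4.12 (Dune) > $3.18 (Brio) > …
Zephyr ranks below slot 4 → no slot, pays nothing.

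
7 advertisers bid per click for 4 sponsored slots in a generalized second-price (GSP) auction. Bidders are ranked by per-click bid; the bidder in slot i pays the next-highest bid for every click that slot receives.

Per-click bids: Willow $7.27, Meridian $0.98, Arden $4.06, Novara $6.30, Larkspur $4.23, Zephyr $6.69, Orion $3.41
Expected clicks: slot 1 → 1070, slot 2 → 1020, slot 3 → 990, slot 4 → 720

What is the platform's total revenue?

Total revenue: $20695.20

Ranked by bid: $7.27 (Willow) > $6.69 (Zephyr) > $6.30 (Novara) > $4.23 (Larkspur) > $4.06 (Arden) > …
Slot 1: Willow pays $6.69 × 1070 = $7158.30
Slot 2: Zephyr pays $6.30 × 1020 = $6426.00
Slot 3: Novara pays $4.23 × 990 = $4187.70
Slot 4: Larkspur pays $4.06 × 720 = $2923.20
Total = $20695.20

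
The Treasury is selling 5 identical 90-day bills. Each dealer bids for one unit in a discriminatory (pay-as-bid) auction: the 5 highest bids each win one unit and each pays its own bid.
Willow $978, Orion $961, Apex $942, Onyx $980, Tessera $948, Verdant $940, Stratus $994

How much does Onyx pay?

Onyx pays $980

Ordering the bids: 994 (Stratus), 980 (Onyx), 978 (Willow), 961 (Orion), 948 (Tessera), 942 (Apex), 940 (Verdant)
Winners (5 units): Stratus, Onyx, Willow, Orion, Tessera.
Onyx wins → own bid $980.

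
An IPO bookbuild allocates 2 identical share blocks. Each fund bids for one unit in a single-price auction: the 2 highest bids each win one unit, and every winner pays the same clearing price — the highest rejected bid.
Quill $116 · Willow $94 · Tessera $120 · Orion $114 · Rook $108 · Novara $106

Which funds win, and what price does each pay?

Sorting: 120 (Tessera), 116 (Quill), 114 (Orion), 108 (Rook), …
Winners (2 units): Tessera, Quill.
Clearing price = highest rejected bid = $114.

Tessera, Quill; each pays $114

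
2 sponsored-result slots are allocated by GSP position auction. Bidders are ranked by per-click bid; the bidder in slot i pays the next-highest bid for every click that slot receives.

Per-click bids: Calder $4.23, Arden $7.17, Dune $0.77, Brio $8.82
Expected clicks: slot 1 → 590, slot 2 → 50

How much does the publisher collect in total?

Per-click bids in order: $8.82 (Brio) > $7.17 (Arden) > $4.23 (Calder) > …
Slot 1: Brio pays $7.17 × 590 = $4230.30
Slot 2: Arden pays $4.23 × 50 = $211.50
Total = $4441.80

Total revenue: $4441.80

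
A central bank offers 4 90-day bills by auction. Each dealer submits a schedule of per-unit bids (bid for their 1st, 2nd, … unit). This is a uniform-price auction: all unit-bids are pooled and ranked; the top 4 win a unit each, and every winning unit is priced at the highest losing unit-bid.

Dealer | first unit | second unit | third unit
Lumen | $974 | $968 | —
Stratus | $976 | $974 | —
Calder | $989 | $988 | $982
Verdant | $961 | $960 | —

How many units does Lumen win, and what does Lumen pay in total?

Pooled unit-bids ranked (top 4): 989 (Calder-1), 988 (Calder-2), 982 (Calder-3), 976 (Stratus-1)
First bid not allocated: $974.
Lumen wins 0 unit(s) at $974 each.

Lumen: 0 units, pays $0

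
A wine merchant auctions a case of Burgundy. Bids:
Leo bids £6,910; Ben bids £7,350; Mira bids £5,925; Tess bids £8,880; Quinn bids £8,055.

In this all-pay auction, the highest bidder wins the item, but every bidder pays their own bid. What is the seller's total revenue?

All-pay auction: the highest bidder wins the item, but every bidder pays their own bid.
Bids in order: 8,880 (Tess) > 8,055 (Quinn) > 7,350 (Ben) > 6,910 (Leo) > 5,925 (Mira)
Every bidder forfeits their bid regardless of winning.
Revenue = 6,910 + 7,350 + 5,925 + 8,880 + 8,055 = £37,120.

Total revenue: £37,120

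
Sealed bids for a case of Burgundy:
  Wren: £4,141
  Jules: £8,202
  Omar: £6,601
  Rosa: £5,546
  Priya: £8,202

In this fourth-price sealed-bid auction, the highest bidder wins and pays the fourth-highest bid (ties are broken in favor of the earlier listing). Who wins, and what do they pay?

Rule: the highest bidder wins and pays the fourth-highest bid.
Sorting bids: 8,202 (Jules) > 8,202 (Priya) > 6,601 (Omar) > 5,546 (Rosa) > 4,141 (Wren)
Tie at £8,202 → Jules wins by tie-break.
Jules wins; payment is bid #4 in the ranking = £5,546.

Jules pays £5,546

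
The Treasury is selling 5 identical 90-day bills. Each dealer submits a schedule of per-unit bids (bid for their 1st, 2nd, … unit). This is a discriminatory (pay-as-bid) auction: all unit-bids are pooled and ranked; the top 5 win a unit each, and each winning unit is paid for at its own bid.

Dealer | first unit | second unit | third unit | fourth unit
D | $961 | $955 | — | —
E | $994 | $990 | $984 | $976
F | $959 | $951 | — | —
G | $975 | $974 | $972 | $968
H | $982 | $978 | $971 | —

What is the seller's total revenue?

Merging the schedules and taking the best 5: 994 (E-1), 990 (E-2), 984 (E-3), 982 (H-1), 978 (H-2)
Next rejected bid: $976 (not a price — pay-as-bid).
Each winning unit pays its own bid.
Revenue = 994 + 990 + 984 + 982 + 978 = $4,928.

Total revenue: $4,928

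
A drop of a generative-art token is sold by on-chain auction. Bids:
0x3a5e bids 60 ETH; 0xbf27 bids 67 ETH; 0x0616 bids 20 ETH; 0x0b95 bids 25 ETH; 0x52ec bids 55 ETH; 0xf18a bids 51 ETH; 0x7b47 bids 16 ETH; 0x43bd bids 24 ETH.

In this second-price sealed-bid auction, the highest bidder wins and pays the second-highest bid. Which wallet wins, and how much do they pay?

Bids in order: 67 (0xbf27) > 60 (0x3a5e) > 55 (0x52ec) > 51 (0xf18a) > 25 (0x0b95) > 24 (0x43bd) > …
Second-price: 0xbf27 pays 0x3a5e's bid of 60 ETH.

0xbf27 pays 60 ETH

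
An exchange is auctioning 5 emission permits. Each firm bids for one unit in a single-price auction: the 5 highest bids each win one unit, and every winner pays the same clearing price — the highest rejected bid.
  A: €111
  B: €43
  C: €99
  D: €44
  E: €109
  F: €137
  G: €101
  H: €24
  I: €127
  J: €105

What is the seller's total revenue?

Bids ranked high→low: 137 (F), 127 (I), 111 (A), 109 (E), 105 (J), 101 (G), 99 (C), …
Top 5: F, I, A, E, J.
Highest unsuccessful bid: €101 → clearing price.
Total revenue = 5 × €101 = €505.

Total revenue: €505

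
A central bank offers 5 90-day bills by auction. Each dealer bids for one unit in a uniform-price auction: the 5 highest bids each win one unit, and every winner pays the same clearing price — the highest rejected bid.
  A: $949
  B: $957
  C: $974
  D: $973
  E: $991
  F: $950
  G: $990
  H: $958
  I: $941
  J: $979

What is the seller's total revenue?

Ordering the bids: 991 (E), 990 (G), 979 (J), 974 (C), 973 (D), 958 (H), 957 (B), …
The 5 highest are E, G, J, C, D.
Highest unsuccessful bid: $958 → clearing price.
Total revenue = 5 × $958 = $4,790.

Total revenue: $4,790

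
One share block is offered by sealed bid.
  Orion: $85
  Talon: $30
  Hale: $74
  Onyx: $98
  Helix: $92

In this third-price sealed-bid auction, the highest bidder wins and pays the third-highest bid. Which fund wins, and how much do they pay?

Bids in order: 98 (Onyx) > 92 (Helix) > 85 (Orion) > 74 (Hale) > 30 (Talon)
Onyx is highest; pays the third-highest bid, $85.

Onyx pays $85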